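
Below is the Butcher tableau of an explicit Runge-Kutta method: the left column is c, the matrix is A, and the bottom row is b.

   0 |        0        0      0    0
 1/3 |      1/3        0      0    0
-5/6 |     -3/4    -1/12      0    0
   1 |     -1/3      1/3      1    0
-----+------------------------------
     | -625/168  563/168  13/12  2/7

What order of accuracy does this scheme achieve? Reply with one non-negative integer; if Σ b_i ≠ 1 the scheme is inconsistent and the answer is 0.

2

b = (-625/168, 563/168, 13/12, 2/7)
c = (0, 1/3, -5/6, 1)
Ac = (0, 0, -1/36, -13/18)
Σ b_i: (-625/168)·1 + 563/168·1 + 13/12·1 + 2/7·1 = 1 ✓
b·c: 563/168·1/3 + 13/12·(-5/6) + 2/7·1 = 1/2 ✓
b·c²: 563/168·1/9 + 13/12·25/36 + 2/7·1 = 4265/3024 ≠ 1/3 ⇒ order 2.
b·Ac: 13/12·(-1/36) + 2/7·(-13/18) = -715/3024 ≠ 1/6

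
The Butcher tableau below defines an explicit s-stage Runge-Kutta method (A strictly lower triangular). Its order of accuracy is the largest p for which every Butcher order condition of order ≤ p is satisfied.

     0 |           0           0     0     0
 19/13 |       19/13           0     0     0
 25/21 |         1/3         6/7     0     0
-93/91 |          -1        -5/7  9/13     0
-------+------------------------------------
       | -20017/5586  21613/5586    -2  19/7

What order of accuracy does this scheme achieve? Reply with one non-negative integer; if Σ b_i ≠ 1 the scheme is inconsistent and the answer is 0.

2

b = (-20017/5586, 21613/5586, -2, 19/7)
c = (0, 19/13, 25/21, -93/91)
Ac = (0, 0, 114/91, -20/91)
Σ b_i: (-20017/5586)·1 + 21613/5586·1 + (-2)·1 + 19/7·1 = 1 ✓
b·c: 21613/5586·19/13 + (-2)·25/21 + 19/7·(-93/91) = 1/2 ✓
b·c²: 21613/5586·361/169 + (-2)·625/441 + 19/7·8649/8281 = 8624045/1043406 ≠ 1/3 ⇒ order 2.
b·Ac: (-2)·114/91 + 19/7·(-20/91) = -152/49 ≠ 1/6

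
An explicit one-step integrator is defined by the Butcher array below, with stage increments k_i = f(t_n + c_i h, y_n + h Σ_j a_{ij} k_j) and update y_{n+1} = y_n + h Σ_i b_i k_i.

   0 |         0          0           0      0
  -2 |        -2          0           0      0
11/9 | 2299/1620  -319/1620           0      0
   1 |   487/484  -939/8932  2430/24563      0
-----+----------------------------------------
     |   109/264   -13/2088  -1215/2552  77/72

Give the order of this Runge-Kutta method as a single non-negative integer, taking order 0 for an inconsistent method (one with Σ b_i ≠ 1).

4

b = (109/264, -13/2088, -1215/2552, 77/72)
c = (0, -2, 11/9, 1)
Ac = (0, 0, 319/810, 51/154)
Σ b_i: 109/264·1 + (-13/2088)·1 + (-1215/2552)·1 + 77/72·1 = 1 ✓
b·c: (-13/2088)·(-2) + (-1215/2552)·11/9 + 77/72·1 = 1/2 ✓
b·c²: (-13/2088)·4 + (-1215/2552)·121/81 + 77/72·1 = 1/3 ✓
b·Ac: (-1215/2552)·319/810 + 77/72·51/154 = 1/6 ✓
b·c³: (-13/2088)·(-8) + (-1215/2552)·1331/729 + 77/72·1 = 1/4 ✓
b·(c∘Ac): (-1215/2552)·3509/7290 + 77/72·51/154 = 1/8 ✓
b·Ac²: (-1215/2552)·(-319/405) + 77/72·(-3/11) = 1/12 ✓
b·A²c: 77/72·3/77 = 1/24 ✓; 4 stages ⇒ order 4.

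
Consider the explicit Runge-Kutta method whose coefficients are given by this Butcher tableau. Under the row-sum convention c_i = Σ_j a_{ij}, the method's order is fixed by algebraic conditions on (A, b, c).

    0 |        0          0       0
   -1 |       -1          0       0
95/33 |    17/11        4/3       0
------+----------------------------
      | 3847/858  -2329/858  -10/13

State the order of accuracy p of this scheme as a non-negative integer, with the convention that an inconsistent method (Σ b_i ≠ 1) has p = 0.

2

b = (3847/858, -2329/858, -10/13)
c = (0, -1, 95/33)
Ac = (0, 0, -4/3)
Σ b_i: 3847/858·1 + (-2329/858)·1 + (-10/13)·1 = 1 ✓
b·c: (-2329/858)·(-1) + (-10/13)·95/33 = 1/2 ✓
b·c²: (-2329/858)·1 + (-10/13)·9025/1089 = -257357/28314 ≠ 1/3 ⇒ order 2.
b·Ac: (-10/13)·(-4/3) = 40/39 ≠ 1/6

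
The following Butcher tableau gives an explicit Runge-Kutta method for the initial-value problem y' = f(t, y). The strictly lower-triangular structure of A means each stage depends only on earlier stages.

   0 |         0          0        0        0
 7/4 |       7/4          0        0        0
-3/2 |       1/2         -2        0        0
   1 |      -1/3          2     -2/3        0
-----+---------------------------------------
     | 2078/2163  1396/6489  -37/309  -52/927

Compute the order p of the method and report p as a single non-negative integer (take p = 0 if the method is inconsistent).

b = (2078/2163, 1396/6489, -37/309, -52/927)
c = (0, 7/4, -3/2, 1)
Ac = (0, 0, -7/2, 9/2)
Σ b_i: 2078/2163·1 + 1396/6489·1 + (-37/309)·1 + (-52/927)·1 = 1 ✓
b·c: 1396/6489·7/4 + (-37/309)·(-3/2) + (-52/927)·1 = 1/2 ✓
b·c²: 1396/6489·49/16 + (-37/309)·9/4 + (-52/927)·1 = 1/3 ✓
b·Ac: (-37/309)·(-7/2) + (-52/927)·9/2 = 1/6 ✓
b·c³: 1396/6489·343/64 + (-37/309)·(-27/8) + (-52/927)·1 = 7421/4944 ≠ 1/4 ⇒ order 3.
b·(c∘Ac): (-37/309)·21/4 + (-52/927)·9/2 = -363/412 ≠ 1/8
b·Ac²: (-37/309)·(-49/8) + (-52/927)·37/8 = 3515/7416 ≠ 1/12
b·A²c: (-52/927)·7/3 = -364/2781 ≠ 1/24

3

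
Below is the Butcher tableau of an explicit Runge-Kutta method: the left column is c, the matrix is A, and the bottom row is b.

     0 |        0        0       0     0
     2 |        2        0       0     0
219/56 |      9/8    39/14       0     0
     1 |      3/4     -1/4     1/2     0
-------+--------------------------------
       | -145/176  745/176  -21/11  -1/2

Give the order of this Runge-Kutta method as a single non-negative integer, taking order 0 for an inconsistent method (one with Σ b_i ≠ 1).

2

b = (-145/176, 745/176, -21/11, -1/2)
c = (0, 2, 219/56, 1)
Ac = (0, 0, 39/7, 163/112)
Σ b_i: (-145/176)·1 + 745/176·1 + (-21/11)·1 + (-1/2)·1 = 1 ✓
b·c: 745/176·2 + (-21/11)·219/56 + (-1/2)·1 = 1/2 ✓
b·c²: 745/176·4 + (-21/11)·47961/3136 + (-1/2)·1 = -62907/4928 ≠ 1/3 ⇒ order 2.
b·Ac: (-21/11)·39/7 + (-1/2)·163/112 = -28001/2464 ≠ 1/6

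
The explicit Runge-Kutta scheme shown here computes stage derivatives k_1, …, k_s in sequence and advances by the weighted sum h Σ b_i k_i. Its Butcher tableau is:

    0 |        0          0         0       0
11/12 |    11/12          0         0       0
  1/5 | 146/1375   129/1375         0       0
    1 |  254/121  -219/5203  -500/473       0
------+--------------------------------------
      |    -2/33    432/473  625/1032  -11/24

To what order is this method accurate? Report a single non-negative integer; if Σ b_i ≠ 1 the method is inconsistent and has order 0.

4

b = (-2/33, 432/473, 625/1032, -11/24)
c = (0, 11/12, 1/5, 1)
Ac = (0, 0, 43/500, -1/4)
Σ b_i: (-2/33)·1 + 432/473·1 + 625/1032·1 + (-11/24)·1 = 1 ✓
b·c: 432/473·11/12 + 625/1032·1/5 + (-11/24)·1 = 1/2 ✓
b·c²: 432/473·121/144 + 625/1032·1/25 + (-11/24)·1 = 1/3 ✓
b·Ac: 625/1032·43/500 + (-11/24)·(-1/4) = 1/6 ✓
b·c³: 432/473·1331/1728 + 625/1032·1/125 + (-11/24)·1 = 1/4 ✓
b·(c∘Ac): 625/1032·43/2500 + (-11/24)·(-1/4) = 1/8 ✓
b·Ac²: 625/1032·473/6000 + (-11/24)·(-41/528) = 1/12 ✓
b·A²c: (-11/24)·(-1/11) = 1/24 ✓; 4 stages ⇒ order 4.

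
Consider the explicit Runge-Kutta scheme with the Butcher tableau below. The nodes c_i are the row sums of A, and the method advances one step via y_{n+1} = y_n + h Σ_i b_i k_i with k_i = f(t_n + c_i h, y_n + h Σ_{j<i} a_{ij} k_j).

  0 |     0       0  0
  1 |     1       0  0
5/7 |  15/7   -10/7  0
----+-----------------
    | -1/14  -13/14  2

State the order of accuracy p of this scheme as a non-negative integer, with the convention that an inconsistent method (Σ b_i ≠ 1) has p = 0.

b = (-1/14, -13/14, 2)
c = (0, 1, 5/7)
Ac = (0, 0, -10/7)
Σ b_i: (-1/14)·1 + (-13/14)·1 + 2·1 = 1 ✓
b·c: (-13/14)·1 + 2·5/7 = 1/2 ✓
b·c²: (-13/14)·1 + 2·25/49 = 9/98 ≠ 1/3 ⇒ order 2.
b·Ac: 2·(-10/7) = -20/7 ≠ 1/6

2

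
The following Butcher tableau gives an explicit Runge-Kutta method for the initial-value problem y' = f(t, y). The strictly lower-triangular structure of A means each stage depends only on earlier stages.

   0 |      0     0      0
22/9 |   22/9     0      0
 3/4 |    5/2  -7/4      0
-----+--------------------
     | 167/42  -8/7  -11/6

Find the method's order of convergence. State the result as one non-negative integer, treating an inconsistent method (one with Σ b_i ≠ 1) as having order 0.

b = (167/42, -8/7, -11/6)
c = (0, 22/9, 3/4)
Ac = (0, 0, -77/18)
Σ b_i: 167/42·1 + (-8/7)·1 + (-11/6)·1 = 1 ✓
b·c: (-8/7)·22/9 + (-11/6)·3/4 = -2101/504 ≠ 1/2 ⇒ order 1.

1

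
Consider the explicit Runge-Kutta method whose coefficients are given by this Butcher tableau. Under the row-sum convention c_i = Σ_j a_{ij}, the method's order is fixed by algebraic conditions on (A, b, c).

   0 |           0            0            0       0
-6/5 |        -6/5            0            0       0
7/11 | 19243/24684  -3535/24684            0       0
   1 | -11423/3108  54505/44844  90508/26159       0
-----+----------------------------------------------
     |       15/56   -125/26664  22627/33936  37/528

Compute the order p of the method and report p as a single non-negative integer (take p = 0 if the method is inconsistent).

b = (15/56, -125/26664, 22627/33936, 37/528)
c = (0, -6/5, 7/11, 1)
Ac = (0, 0, 707/4114, 55/74)
Σ b_i: 15/56·1 + (-125/26664)·1 + 22627/33936·1 + 37/528·1 = 1 ✓
b·c: (-125/26664)·(-6/5) + 22627/33936·7/11 + 37/528·1 = 1/2 ✓
b·c²: (-125/26664)·36/25 + 22627/33936·49/121 + 37/528·1 = 1/3 ✓
b·Ac: 22627/33936·707/4114 + 37/528·55/74 = 1/6 ✓
b·c³: (-125/26664)·(-216/125) + 22627/33936·343/1331 + 37/528·1 = 1/4 ✓
b·(c∘Ac): 22627/33936·4949/45254 + 37/528·55/74 = 1/8 ✓
b·Ac²: 22627/33936·(-2121/10285) + 37/528·583/185 = 1/12 ✓
b·A²c: 37/528·22/37 = 1/24 ✓; 4 stages ⇒ order 4.

4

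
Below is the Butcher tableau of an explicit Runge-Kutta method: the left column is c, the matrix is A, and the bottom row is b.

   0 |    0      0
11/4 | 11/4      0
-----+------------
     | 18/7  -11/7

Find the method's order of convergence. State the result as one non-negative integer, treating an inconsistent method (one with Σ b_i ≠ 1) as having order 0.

1

b = (18/7, -11/7)
c = (0, 11/4)
Σ b_i: 18/7·1 + (-11/7)·1 = 1 ✓
b·c: (-11/7)·11/4 = -121/28 ≠ 1/2 ⇒ order 1.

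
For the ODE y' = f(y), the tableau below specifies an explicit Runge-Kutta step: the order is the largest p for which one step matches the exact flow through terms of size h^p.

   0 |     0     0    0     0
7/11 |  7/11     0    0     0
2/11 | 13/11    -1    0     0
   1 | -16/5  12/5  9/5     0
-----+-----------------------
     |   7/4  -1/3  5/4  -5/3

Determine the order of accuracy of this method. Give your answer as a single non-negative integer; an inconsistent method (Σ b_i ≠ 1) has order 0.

b = (7/4, -1/3, 5/4, -5/3)
c = (0, 7/11, 2/11, 1)
Ac = (0, 0, -7/11, 102/55)
Σ b_i: 7/4·1 + (-1/3)·1 + 5/4·1 + (-5/3)·1 = 1 ✓
b·c: (-1/3)·7/11 + 5/4·2/11 + (-5/3)·1 = -109/66 ≠ 1/2 ⇒ order 1.

1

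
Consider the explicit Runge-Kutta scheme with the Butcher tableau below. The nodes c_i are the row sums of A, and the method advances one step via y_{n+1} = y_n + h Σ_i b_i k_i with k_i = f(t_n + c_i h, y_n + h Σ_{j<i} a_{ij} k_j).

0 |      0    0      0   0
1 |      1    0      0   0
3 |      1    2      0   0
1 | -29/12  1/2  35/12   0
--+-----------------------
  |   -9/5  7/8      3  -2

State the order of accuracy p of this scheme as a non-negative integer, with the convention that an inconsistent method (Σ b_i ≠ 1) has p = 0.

b = (-9/5, 7/8, 3, -2)
c = (0, 1, 3, 1)
Ac = (0, 0, 2, 37/4)
Σ b_i: (-9/5)·1 + 7/8·1 + 3·1 + (-2)·1 = 3/40 ≠ 1 ⇒ order 0.

0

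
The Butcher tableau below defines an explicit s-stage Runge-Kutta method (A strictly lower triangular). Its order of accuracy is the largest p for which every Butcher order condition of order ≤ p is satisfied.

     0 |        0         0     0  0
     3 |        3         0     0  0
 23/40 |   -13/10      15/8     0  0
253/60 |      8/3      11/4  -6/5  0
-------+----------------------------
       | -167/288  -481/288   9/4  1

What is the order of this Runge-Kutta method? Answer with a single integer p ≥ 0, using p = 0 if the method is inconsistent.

b = (-167/288, -481/288, 9/4, 1)
c = (0, 3, 23/40, 253/60)
Ac = (0, 0, 45/8, 189/25)
Σ b_i: (-167/288)·1 + (-481/288)·1 + 9/4·1 + 1·1 = 1 ✓
b·c: (-481/288)·3 + 9/4·23/40 + 1·253/60 = 1/2 ✓
b·c²: (-481/288)·9 + 9/4·529/1600 + 1·64009/3600 = 201193/57600 ≠ 1/3 ⇒ order 2.
b·Ac: 9/4·45/8 + 1·189/25 = 16173/800 ≠ 1/6

2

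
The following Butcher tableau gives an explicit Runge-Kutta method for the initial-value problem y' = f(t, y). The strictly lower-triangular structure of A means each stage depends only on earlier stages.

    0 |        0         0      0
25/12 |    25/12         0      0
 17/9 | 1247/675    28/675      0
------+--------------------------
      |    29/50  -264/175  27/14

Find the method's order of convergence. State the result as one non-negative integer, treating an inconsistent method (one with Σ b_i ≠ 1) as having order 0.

b = (29/50, -264/175, 27/14)
c = (0, 25/12, 17/9)
Ac = (0, 0, 7/81)
Σ b_i: 29/50·1 + (-264/175)·1 + 27/14·1 = 1 ✓
b·c: (-264/175)·25/12 + 27/14·17/9 = 1/2 ✓
b·c²: (-264/175)·625/144 + 27/14·289/81 = 1/3 ✓
b·Ac: 27/14·7/81 = 1/6 ✓; 3 stages ⇒ order 3.

3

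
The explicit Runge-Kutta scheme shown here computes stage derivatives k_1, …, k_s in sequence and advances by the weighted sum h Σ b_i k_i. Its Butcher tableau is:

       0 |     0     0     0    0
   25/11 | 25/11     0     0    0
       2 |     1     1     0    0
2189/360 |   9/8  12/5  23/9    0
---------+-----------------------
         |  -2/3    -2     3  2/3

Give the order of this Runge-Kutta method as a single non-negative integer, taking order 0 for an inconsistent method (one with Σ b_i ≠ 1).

1

b = (-2/3, -2, 3, 2/3)
c = (0, 25/11, 2, 2189/360)
Ac = (0, 0, 25/11, 1046/99)
Σ b_i: (-2/3)·1 + (-2)·1 + 3·1 + 2/3·1 = 1 ✓
b·c: (-2)·25/11 + 3·2 + 2/3·2189/360 = 32719/5940 ≠ 1/2 ⇒ order 1.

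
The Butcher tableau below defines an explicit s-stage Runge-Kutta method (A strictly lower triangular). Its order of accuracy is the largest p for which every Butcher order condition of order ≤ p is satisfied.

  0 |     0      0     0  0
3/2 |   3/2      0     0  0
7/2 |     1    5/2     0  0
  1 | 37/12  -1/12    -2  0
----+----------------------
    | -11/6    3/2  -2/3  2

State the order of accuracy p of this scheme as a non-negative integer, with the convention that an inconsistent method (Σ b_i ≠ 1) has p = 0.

1

b = (-11/6, 3/2, -2/3, 2)
c = (0, 3/2, 7/2, 1)
Ac = (0, 0, 15/4, -57/8)
Σ b_i: (-11/6)·1 + 3/2·1 + (-2/3)·1 + 2·1 = 1 ✓
b·c: 3/2·3/2 + (-2/3)·7/2 + 2·1 = 23/12 ≠ 1/2 ⇒ order 1.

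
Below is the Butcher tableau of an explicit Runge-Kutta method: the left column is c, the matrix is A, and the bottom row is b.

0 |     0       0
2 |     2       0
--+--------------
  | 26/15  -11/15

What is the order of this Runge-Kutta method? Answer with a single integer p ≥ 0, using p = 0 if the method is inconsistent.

b = (26/15, -11/15)
c = (0, 2)
Σ b_i: 26/15·1 + (-11/15)·1 = 1 ✓
b·c: (-11/15)·2 = -22/15 ≠ 1/2 ⇒ order 1.

1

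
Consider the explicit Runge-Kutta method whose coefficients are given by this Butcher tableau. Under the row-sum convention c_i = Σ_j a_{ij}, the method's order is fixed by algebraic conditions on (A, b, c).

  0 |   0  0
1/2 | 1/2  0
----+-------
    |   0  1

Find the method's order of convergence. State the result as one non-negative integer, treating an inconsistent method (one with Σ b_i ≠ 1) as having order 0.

2

b = (0, 1)
c = (0, 1/2)
Σ b_i: 1·1 = 1 ✓
b·c: 1·1/2 = 1/2 ✓; 2 stages ⇒ order 2.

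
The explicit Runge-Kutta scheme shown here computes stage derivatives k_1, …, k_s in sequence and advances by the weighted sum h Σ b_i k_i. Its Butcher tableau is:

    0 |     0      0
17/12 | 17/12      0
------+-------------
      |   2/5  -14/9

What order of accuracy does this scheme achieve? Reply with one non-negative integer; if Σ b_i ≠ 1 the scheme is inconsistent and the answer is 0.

0

b = (2/5, -14/9)
c = (0, 17/12)
Σ b_i: 2/5·1 + (-14/9)·1 = -52/45 ≠ 1 ⇒ order 0.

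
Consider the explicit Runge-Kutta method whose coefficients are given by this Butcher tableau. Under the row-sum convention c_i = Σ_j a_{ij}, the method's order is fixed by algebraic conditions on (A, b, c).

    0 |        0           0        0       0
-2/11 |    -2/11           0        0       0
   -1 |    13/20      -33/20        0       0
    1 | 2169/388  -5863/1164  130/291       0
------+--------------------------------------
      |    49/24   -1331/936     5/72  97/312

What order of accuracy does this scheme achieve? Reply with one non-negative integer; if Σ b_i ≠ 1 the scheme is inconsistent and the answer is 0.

b = (49/24, -1331/936, 5/72, 97/312)
c = (0, -2/11, -1, 1)
Ac = (0, 0, 3/10, 91/194)
Σ b_i: 49/24·1 + (-1331/936)·1 + 5/72·1 + 97/312·1 = 1 ✓
b·c: (-1331/936)·(-2/11) + 5/72·(-1) + 97/312·1 = 1/2 ✓
b·c²: (-1331/936)·4/121 + 5/72·1 + 97/312·1 = 1/3 ✓
b·Ac: 5/72·3/10 + 97/312·91/194 = 1/6 ✓
b·c³: (-1331/936)·(-8/1331) + 5/72·(-1) + 97/312·1 = 1/4 ✓
b·(c∘Ac): 5/72·(-3/10) + 97/312·91/194 = 1/8 ✓
b·Ac²: 5/72·(-3/55) + 97/312·299/1067 = 1/12 ✓
b·A²c: 97/312·13/97 = 1/24 ✓; 4 stages ⇒ order 4.

4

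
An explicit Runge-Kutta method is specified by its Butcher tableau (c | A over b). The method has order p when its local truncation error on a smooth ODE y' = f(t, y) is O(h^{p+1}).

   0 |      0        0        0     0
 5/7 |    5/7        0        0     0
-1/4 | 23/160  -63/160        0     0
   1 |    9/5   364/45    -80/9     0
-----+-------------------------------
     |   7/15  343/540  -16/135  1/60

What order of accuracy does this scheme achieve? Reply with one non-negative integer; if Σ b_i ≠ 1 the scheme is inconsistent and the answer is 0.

b = (7/15, 343/540, -16/135, 1/60)
c = (0, 5/7, -1/4, 1)
Ac = (0, 0, -9/32, 8)
Σ b_i: 7/15·1 + 343/540·1 + (-16/135)·1 + 1/60·1 = 1 ✓
b·c: 343/540·5/7 + (-16/135)·(-1/4) + 1/60·1 = 1/2 ✓
b·c²: 343/540·25/49 + (-16/135)·1/16 + 1/60·1 = 1/3 ✓
b·Ac: (-16/135)·(-9/32) + 1/60·8 = 1/6 ✓
b·c³: 343/540·125/343 + (-16/135)·(-1/64) + 1/60·1 = 1/4 ✓
b·(c∘Ac): (-16/135)·9/128 + 1/60·8 = 1/8 ✓
b·Ac²: (-16/135)·(-45/224) + 1/60·25/7 = 1/12 ✓
b·A²c: 1/60·5/2 = 1/24 ✓; 4 stages ⇒ order 4.

4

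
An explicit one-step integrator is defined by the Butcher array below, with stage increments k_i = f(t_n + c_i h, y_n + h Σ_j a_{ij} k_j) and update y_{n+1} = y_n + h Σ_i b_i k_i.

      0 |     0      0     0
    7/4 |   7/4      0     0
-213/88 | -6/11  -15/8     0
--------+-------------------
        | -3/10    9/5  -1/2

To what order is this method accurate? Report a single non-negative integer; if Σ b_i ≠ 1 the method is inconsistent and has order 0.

1

b = (-3/10, 9/5, -1/2)
c = (0, 7/4, -213/88)
Ac = (0, 0, -105/32)
Σ b_i: (-3/10)·1 + 9/5·1 + (-1/2)·1 = 1 ✓
b·c: 9/5·7/4 + (-1/2)·(-213/88) = 3837/880 ≠ 1/2 ⇒ order 1.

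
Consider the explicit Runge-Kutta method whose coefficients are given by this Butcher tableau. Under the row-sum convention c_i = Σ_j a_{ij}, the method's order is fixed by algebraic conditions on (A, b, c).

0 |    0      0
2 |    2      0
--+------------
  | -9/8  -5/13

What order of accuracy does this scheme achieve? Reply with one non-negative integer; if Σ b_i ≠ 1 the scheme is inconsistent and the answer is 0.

b = (-9/8, -5/13)
c = (0, 2)
Σ b_i: (-9/8)·1 + (-5/13)·1 = -157/104 ≠ 1 ⇒ order 0.

0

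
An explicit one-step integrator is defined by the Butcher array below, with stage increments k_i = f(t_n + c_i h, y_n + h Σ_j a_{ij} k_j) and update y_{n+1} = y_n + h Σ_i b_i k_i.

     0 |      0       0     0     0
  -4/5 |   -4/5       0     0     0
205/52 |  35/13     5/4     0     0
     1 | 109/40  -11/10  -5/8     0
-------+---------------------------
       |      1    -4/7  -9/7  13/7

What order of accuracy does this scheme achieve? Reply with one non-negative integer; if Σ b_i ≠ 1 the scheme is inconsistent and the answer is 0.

1

b = (1, -4/7, -9/7, 13/7)
c = (0, -4/5, 205/52, 1)
Ac = (0, 0, -1, -16473/10400)
Σ b_i: 1·1 + (-4/7)·1 + (-9/7)·1 + 13/7·1 = 1 ✓
b·c: (-4/7)·(-4/5) + (-9/7)·205/52 + 13/7·1 = -5013/1820 ≠ 1/2 ⇒ order 1.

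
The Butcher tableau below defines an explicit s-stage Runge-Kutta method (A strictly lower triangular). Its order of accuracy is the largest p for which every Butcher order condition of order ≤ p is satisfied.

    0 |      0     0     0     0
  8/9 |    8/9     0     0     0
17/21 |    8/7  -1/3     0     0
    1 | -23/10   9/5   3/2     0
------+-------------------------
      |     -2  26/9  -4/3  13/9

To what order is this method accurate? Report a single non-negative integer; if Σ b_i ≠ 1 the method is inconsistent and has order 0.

1

b = (-2, 26/9, -4/3, 13/9)
c = (0, 8/9, 17/21, 1)
Ac = (0, 0, -8/27, 197/70)
Σ b_i: (-2)·1 + 26/9·1 + (-4/3)·1 + 13/9·1 = 1 ✓
b·c: 26/9·8/9 + (-4/3)·17/21 + 13/9·1 = 1663/567 ≠ 1/2 ⇒ order 1.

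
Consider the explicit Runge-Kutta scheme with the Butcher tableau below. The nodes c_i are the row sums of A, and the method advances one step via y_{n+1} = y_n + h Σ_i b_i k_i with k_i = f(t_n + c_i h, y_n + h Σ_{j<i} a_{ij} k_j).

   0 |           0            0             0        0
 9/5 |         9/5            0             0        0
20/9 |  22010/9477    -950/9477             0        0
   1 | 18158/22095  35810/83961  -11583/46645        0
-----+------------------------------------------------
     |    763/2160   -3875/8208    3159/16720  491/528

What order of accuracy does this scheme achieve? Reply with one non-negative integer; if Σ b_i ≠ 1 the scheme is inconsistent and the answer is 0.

4

b = (763/2160, -3875/8208, 3159/16720, 491/528)
c = (0, 9/5, 20/9, 1)
Ac = (0, 0, -190/1053, 106/491)
Σ b_i: 763/2160·1 + (-3875/8208)·1 + 3159/16720·1 + 491/528·1 = 1 ✓
b·c: (-3875/8208)·9/5 + 3159/16720·20/9 + 491/528·1 = 1/2 ✓
b·c²: (-3875/8208)·81/25 + 3159/16720·400/81 + 491/528·1 = 1/3 ✓
b·Ac: 3159/16720·(-190/1053) + 491/528·106/491 = 1/6 ✓
b·c³: (-3875/8208)·729/125 + 3159/16720·8000/729 + 491/528·1 = 1/4 ✓
b·(c∘Ac): 3159/16720·(-3800/9477) + 491/528·106/491 = 1/8 ✓
b·Ac²: 3159/16720·(-38/117) + 491/528·382/2455 = 1/12 ✓
b·A²c: 491/528·22/491 = 1/24 ✓; 4 stages ⇒ order 4.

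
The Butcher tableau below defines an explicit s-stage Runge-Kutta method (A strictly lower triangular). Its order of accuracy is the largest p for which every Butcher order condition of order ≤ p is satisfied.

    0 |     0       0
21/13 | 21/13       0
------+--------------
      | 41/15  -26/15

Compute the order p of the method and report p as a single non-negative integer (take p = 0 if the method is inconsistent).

1

b = (41/15, -26/15)
c = (0, 21/13)
Σ b_i: 41/15·1 + (-26/15)·1 = 1 ✓
b·c: (-26/15)·21/13 = -14/5 ≠ 1/2 ⇒ order 1.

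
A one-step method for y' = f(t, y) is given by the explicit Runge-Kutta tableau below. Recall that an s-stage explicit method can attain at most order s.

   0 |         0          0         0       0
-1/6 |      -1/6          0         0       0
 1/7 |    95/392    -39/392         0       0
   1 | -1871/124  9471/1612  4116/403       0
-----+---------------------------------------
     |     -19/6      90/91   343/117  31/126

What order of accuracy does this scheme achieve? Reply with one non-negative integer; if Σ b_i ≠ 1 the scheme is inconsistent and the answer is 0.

4

b = (-19/6, 90/91, 343/117, 31/126)
c = (0, -1/6, 1/7, 1)
Ac = (0, 0, 13/784, 119/248)
Σ b_i: (-19/6)·1 + 90/91·1 + 343/117·1 + 31/126·1 = 1 ✓
b·c: 90/91·(-1/6) + 343/117·1/7 + 31/126·1 = 1/2 ✓
b·c²: 90/91·1/36 + 343/117·1/49 + 31/126·1 = 1/3 ✓
b·Ac: 343/117·13/784 + 31/126·119/248 = 1/6 ✓
b·c³: 90/91·(-1/216) + 343/117·1/343 + 31/126·1 = 1/4 ✓
b·(c∘Ac): 343/117·13/5488 + 31/126·119/248 = 1/8 ✓
b·Ac²: 343/117·(-13/4704) + 31/126·553/1488 = 1/12 ✓
b·A²c: 31/126·21/124 = 1/24 ✓; 4 stages ⇒ order 4.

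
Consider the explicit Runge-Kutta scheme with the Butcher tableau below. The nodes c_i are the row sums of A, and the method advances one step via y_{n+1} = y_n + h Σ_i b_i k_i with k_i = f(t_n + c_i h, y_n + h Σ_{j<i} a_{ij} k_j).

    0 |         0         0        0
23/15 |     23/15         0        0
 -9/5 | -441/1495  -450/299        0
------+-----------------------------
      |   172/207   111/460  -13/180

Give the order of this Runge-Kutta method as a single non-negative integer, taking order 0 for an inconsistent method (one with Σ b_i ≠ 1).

b = (172/207, 111/460, -13/180)
c = (0, 23/15, -9/5)
Ac = (0, 0, -30/13)
Σ b_i: 172/207·1 + 111/460·1 + (-13/180)·1 = 1 ✓
b·c: 111/460·23/15 + (-13/180)·(-9/5) = 1/2 ✓
b·c²: 111/460·529/225 + (-13/180)·81/25 = 1/3 ✓
b·Ac: (-13/180)·(-30/13) = 1/6 ✓; 3 stages ⇒ order 3.

3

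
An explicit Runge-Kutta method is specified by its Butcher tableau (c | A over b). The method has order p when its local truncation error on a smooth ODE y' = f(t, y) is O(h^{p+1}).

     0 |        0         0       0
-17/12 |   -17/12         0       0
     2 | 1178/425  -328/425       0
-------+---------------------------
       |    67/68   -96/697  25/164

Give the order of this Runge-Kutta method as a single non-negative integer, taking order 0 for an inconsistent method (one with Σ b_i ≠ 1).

3

b = (67/68, -96/697, 25/164)
c = (0, -17/12, 2)
Ac = (0, 0, 82/75)
Σ b_i: 67/68·1 + (-96/697)·1 + 25/164·1 = 1 ✓
b·c: (-96/697)·(-17/12) + 25/164·2 = 1/2 ✓
b·c²: (-96/697)·289/144 + 25/164·4 = 1/3 ✓
b·Ac: 25/164·82/75 = 1/6 ✓; 3 stages ⇒ order 3.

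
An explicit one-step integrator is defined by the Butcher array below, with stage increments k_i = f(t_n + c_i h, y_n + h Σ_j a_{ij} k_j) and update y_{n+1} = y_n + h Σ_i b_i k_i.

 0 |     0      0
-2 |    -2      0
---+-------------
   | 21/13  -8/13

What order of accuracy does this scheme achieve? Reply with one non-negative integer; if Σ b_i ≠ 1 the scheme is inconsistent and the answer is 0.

1

b = (21/13, -8/13)
c = (0, -2)
Σ b_i: 21/13·1 + (-8/13)·1 = 1 ✓
b·c: (-8/13)·(-2) = 16/13 ≠ 1/2 ⇒ order 1.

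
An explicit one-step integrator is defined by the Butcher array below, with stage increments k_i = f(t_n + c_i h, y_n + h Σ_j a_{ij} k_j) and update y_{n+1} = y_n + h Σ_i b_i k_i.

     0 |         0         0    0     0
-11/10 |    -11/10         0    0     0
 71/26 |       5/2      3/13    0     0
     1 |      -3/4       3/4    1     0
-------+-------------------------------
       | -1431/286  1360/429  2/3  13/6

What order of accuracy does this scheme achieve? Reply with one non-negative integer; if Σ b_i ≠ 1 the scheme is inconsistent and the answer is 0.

b = (-1431/286, 1360/429, 2/3, 13/6)
c = (0, -11/10, 71/26, 1)
Ac = (0, 0, -33/130, 991/520)
Σ b_i: (-1431/286)·1 + 1360/429·1 + 2/3·1 + 13/6·1 = 1 ✓
b·c: 1360/429·(-11/10) + 2/3·71/26 + 13/6·1 = 1/2 ✓
b·c²: 1360/429·121/100 + 2/3·5041/676 + 13/6·1 = 9273/845 ≠ 1/3 ⇒ order 2.
b·Ac: 2/3·(-33/130) + 13/6·991/520 = 2471/624 ≠ 1/6

2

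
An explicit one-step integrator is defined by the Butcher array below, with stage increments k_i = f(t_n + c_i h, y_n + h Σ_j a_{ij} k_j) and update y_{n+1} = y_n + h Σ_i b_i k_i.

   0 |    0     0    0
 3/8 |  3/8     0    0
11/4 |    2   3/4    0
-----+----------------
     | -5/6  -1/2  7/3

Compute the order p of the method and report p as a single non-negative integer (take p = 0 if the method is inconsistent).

b = (-5/6, -1/2, 7/3)
c = (0, 3/8, 11/4)
Ac = (0, 0, 9/32)
Σ b_i: (-5/6)·1 + (-1/2)·1 + 7/3·1 = 1 ✓
b·c: (-1/2)·3/8 + 7/3·11/4 = 299/48 ≠ 1/2 ⇒ order 1.

1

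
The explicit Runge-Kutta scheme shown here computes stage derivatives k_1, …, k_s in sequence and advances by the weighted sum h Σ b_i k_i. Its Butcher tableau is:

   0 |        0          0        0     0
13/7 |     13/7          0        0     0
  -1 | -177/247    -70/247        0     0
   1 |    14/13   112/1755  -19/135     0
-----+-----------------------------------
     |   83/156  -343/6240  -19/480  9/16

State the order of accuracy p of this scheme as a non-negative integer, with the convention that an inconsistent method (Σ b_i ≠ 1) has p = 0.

b = (83/156, -343/6240, -19/480, 9/16)
c = (0, 13/7, -1, 1)
Ac = (0, 0, -10/19, 7/27)
Σ b_i: 83/156·1 + (-343/6240)·1 + (-19/480)·1 + 9/16·1 = 1 ✓
b·c: (-343/6240)·13/7 + (-19/480)·(-1) + 9/16·1 = 1/2 ✓
b·c²: (-343/6240)·169/49 + (-19/480)·1 + 9/16·1 = 1/3 ✓
b·Ac: (-19/480)·(-10/19) + 9/16·7/27 = 1/6 ✓
b·c³: (-343/6240)·2197/343 + (-19/480)·(-1) + 9/16·1 = 1/4 ✓
b·(c∘Ac): (-19/480)·10/19 + 9/16·7/27 = 1/8 ✓
b·Ac²: (-19/480)·(-130/133) + 9/16·5/63 = 1/12 ✓
b·A²c: 9/16·2/27 = 1/24 ✓; 4 stages ⇒ order 4.

4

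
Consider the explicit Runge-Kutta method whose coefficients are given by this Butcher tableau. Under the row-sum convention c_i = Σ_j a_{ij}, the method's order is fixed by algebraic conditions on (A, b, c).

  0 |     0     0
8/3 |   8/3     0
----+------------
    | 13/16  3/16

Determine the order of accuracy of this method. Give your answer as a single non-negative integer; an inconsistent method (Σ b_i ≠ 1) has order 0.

b = (13/16, 3/16)
c = (0, 8/3)
Σ b_i: 13/16·1 + 3/16·1 = 1 ✓
b·c: 3/16·8/3 = 1/2 ✓; 2 stages ⇒ order 2.

2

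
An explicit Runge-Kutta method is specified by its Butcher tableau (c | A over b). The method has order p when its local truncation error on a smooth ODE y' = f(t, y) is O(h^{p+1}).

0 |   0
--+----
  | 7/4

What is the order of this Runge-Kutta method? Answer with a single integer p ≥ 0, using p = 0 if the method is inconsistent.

0

b = (7/4)
c = (0)
Σ b_i: 7/4·1 = 7/4 ≠ 1 ⇒ order 0.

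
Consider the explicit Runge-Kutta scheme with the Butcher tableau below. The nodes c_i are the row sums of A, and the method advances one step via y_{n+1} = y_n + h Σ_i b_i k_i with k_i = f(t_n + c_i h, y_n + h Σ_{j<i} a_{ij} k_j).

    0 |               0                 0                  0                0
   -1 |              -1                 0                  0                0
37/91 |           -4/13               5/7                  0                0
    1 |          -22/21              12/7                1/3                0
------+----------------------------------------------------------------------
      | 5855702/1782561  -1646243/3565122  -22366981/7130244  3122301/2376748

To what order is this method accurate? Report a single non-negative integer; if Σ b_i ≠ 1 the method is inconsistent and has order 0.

3

b = (5855702/1782561, -1646243/3565122, -22366981/7130244, 3122301/2376748)
c = (0, -1, 37/91, 1)
Ac = (0, 0, -5/7, -431/273)
Σ b_i: 5855702/1782561·1 + (-1646243/3565122)·1 + (-22366981/7130244)·1 + 3122301/2376748·1 = 1 ✓
b·c: (-1646243/3565122)·(-1) + (-22366981/7130244)·37/91 + 3122301/2376748·1 = 1/2 ✓
b·c²: (-1646243/3565122)·1 + (-22366981/7130244)·1369/8281 + 3122301/2376748·1 = 1/3 ✓
b·Ac: (-22366981/7130244)·(-5/7) + 3122301/2376748·(-431/273) = 1/6 ✓
b·c³: (-1646243/3565122)·(-1) + (-22366981/7130244)·50653/753571 + 3122301/2376748·1 = 169198441/108142034 ≠ 1/4 ⇒ order 3.
b·(c∘Ac): (-22366981/7130244)·(-185/637) + 3122301/2376748·(-431/273) = -2073034/1782561 ≠ 1/8
b·Ac²: (-22366981/7130244)·5/7 + 3122301/2376748·43957/24843 = 27177431/324426102 ≠ 1/12
b·A²c: 3122301/2376748·(-5/21) = -743405/2376748 ≠ 1/24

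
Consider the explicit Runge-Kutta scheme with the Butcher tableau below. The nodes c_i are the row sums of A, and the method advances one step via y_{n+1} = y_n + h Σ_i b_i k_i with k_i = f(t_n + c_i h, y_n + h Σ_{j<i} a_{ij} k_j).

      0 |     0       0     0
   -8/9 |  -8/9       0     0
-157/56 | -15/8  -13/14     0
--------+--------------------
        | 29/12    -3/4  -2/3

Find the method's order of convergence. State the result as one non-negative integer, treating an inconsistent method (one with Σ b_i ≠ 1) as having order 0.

1

b = (29/12, -3/4, -2/3)
c = (0, -8/9, -157/56)
Ac = (0, 0, 52/63)
Σ b_i: 29/12·1 + (-3/4)·1 + (-2/3)·1 = 1 ✓
b·c: (-3/4)·(-8/9) + (-2/3)·(-157/56) = 71/28 ≠ 1/2 ⇒ order 1.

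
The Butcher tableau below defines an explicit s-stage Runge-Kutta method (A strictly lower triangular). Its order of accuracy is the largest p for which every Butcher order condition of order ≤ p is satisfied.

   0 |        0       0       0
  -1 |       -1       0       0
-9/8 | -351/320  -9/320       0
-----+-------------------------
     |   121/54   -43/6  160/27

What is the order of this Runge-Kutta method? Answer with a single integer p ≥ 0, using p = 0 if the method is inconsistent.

3

b = (121/54, -43/6, 160/27)
c = (0, -1, -9/8)
Ac = (0, 0, 9/320)
Σ b_i: 121/54·1 + (-43/6)·1 + 160/27·1 = 1 ✓
b·c: (-43/6)·(-1) + 160/27·(-9/8) = 1/2 ✓
b·c²: (-43/6)·1 + 160/27·81/64 = 1/3 ✓
b·Ac: 160/27·9/320 = 1/6 ✓; 3 stages ⇒ order 3.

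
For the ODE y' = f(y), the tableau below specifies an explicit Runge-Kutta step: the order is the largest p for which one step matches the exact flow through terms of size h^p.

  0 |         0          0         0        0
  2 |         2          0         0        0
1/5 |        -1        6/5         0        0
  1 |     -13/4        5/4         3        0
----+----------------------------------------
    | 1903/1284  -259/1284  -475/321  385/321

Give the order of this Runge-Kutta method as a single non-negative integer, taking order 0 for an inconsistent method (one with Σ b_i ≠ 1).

3

b = (1903/1284, -259/1284, -475/321, 385/321)
c = (0, 2, 1/5, 1)
Ac = (0, 0, 12/5, 31/10)
Σ b_i: 1903/1284·1 + (-259/1284)·1 + (-475/321)·1 + 385/321·1 = 1 ✓
b·c: (-259/1284)·2 + (-475/321)·1/5 + 385/321·1 = 1/2 ✓
b·c²: (-259/1284)·4 + (-475/321)·1/25 + 385/321·1 = 1/3 ✓
b·Ac: (-475/321)·12/5 + 385/321·31/10 = 1/6 ✓
b·c³: (-259/1284)·8 + (-475/321)·1/125 + 385/321·1 = -228/535 ≠ 1/4 ⇒ order 3.
b·(c∘Ac): (-475/321)·12/25 + 385/321·31/10 = 1931/642 ≠ 1/8
b·Ac²: (-475/321)·24/5 + 385/321·128/25 = -1544/1605 ≠ 1/12
b·A²c: 385/321·36/5 = 924/107 ≠ 1/24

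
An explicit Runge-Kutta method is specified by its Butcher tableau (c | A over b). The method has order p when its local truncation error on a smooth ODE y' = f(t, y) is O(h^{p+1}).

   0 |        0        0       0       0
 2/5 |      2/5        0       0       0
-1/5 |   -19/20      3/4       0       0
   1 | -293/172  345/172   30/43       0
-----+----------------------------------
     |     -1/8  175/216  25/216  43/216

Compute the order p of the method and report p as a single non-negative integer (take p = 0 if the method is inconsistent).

4

b = (-1/8, 175/216, 25/216, 43/216)
c = (0, 2/5, -1/5, 1)
Ac = (0, 0, 3/10, 57/86)
Σ b_i: (-1/8)·1 + 175/216·1 + 25/216·1 + 43/216·1 = 1 ✓
b·c: 175/216·2/5 + 25/216·(-1/5) + 43/216·1 = 1/2 ✓
b·c²: 175/216·4/25 + 25/216·1/25 + 43/216·1 = 1/3 ✓
b·Ac: 25/216·3/10 + 43/216·57/86 = 1/6 ✓
b·c³: 175/216·8/125 + 25/216·(-1/125) + 43/216·1 = 1/4 ✓
b·(c∘Ac): 25/216·(-3/50) + 43/216·57/86 = 1/8 ✓
b·Ac²: 25/216·3/25 + 43/216·15/43 = 1/12 ✓
b·A²c: 43/216·9/43 = 1/24 ✓; 4 stages ⇒ order 4.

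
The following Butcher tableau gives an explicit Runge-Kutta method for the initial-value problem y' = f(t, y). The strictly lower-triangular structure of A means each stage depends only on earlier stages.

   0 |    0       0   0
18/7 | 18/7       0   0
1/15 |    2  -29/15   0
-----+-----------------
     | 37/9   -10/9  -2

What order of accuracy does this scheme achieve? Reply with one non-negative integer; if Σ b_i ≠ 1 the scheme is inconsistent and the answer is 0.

1

b = (37/9, -10/9, -2)
c = (0, 18/7, 1/15)
Ac = (0, 0, -174/35)
Σ b_i: 37/9·1 + (-10/9)·1 + (-2)·1 = 1 ✓
b·c: (-10/9)·18/7 + (-2)·1/15 = -314/105 ≠ 1/2 ⇒ order 1.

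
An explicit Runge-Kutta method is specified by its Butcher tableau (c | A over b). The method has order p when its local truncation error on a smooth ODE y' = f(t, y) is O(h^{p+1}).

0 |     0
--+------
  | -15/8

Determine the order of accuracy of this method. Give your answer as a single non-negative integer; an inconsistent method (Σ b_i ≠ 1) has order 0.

b = (-15/8)
c = (0)
Σ b_i: (-15/8)·1 = -15/8 ≠ 1 ⇒ order 0.

0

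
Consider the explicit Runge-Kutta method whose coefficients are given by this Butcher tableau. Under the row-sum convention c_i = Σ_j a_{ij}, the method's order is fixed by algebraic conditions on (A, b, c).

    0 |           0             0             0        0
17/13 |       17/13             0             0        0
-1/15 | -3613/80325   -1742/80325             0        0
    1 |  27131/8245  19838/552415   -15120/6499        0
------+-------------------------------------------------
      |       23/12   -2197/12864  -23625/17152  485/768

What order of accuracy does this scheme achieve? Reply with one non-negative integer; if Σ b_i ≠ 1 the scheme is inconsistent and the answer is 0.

b = (23/12, -2197/12864, -23625/17152, 485/768)
c = (0, 17/13, -1/15, 1)
Ac = (0, 0, -134/4725, 98/485)
Σ b_i: 23/12·1 + (-2197/12864)·1 + (-23625/17152)·1 + 485/768·1 = 1 ✓
b·c: (-2197/12864)·17/13 + (-23625/17152)·(-1/15) + 485/768·1 = 1/2 ✓
b·c²: (-2197/12864)·289/169 + (-23625/17152)·1/225 + 485/768·1 = 1/3 ✓
b·Ac: (-23625/17152)·(-134/4725) + 485/768·98/485 = 1/6 ✓
b·c³: (-2197/12864)·4913/2197 + (-23625/17152)·(-1/3375) + 485/768·1 = 1/4 ✓
b·(c∘Ac): (-23625/17152)·134/70875 + 485/768·98/485 = 1/8 ✓
b·Ac²: (-23625/17152)·(-2278/61425) + 485/768·322/6305 = 1/12 ✓
b·A²c: 485/768·32/485 = 1/24 ✓; 4 stages ⇒ order 4.

4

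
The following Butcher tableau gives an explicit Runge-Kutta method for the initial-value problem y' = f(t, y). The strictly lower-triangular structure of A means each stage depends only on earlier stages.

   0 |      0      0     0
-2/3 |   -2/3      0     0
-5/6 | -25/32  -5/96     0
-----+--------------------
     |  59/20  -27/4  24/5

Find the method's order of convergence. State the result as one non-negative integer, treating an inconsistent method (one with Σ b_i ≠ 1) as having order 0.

b = (59/20, -27/4, 24/5)
c = (0, -2/3, -5/6)
Ac = (0, 0, 5/144)
Σ b_i: 59/20·1 + (-27/4)·1 + 24/5·1 = 1 ✓
b·c: (-27/4)·(-2/3) + 24/5·(-5/6) = 1/2 ✓
b·c²: (-27/4)·4/9 + 24/5·25/36 = 1/3 ✓
b·Ac: 24/5·5/144 = 1/6 ✓; 3 stages ⇒ order 3.

3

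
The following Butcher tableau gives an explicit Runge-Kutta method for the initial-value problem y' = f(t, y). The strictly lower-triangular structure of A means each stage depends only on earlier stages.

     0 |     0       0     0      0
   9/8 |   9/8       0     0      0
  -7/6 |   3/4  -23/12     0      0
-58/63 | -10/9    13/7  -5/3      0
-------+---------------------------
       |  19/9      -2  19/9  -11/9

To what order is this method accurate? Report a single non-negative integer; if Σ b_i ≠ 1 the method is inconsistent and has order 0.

1

b = (19/9, -2, 19/9, -11/9)
c = (0, 9/8, -7/6, -58/63)
Ac = (0, 0, -69/32, 2033/504)
Σ b_i: 19/9·1 + (-2)·1 + 19/9·1 + (-11/9)·1 = 1 ✓
b·c: (-2)·9/8 + 19/9·(-7/6) + (-11/9)·(-58/63) = -8137/2268 ≠ 1/2 ⇒ order 1.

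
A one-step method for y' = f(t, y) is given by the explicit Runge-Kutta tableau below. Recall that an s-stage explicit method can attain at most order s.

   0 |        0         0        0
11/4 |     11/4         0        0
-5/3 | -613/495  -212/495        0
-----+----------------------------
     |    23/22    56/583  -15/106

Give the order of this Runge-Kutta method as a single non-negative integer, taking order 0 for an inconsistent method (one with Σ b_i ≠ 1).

b = (23/22, 56/583, -15/106)
c = (0, 11/4, -5/3)
Ac = (0, 0, -53/45)
Σ b_i: 23/22·1 + 56/583·1 + (-15/106)·1 = 1 ✓
b·c: 56/583·11/4 + (-15/106)·(-5/3) = 1/2 ✓
b·c²: 56/583·121/16 + (-15/106)·25/9 = 1/3 ✓
b·Ac: (-15/106)·(-53/45) = 1/6 ✓; 3 stages ⇒ order 3.

3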